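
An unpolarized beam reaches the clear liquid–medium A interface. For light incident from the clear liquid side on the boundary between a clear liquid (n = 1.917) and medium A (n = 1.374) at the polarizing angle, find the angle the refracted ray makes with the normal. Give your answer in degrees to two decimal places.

θ_t ≈ 54.37°

θ_B = arctan(n₂/n₁) = arctan(1.374/1.917) = 35.63°.
At Brewster's angle the reflected and refracted rays are perpendicular, so θ_t = 90° − θ_B = 90° − 35.63° = 54.37°.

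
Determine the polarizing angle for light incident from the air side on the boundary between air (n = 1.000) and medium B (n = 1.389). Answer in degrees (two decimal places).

θ_B ≈ 54.25°

tan θ_B = n₂/n₁ = 1.389/1.000 = 1.3890.
So θ_B = arctan 1.3890 = 54.25°.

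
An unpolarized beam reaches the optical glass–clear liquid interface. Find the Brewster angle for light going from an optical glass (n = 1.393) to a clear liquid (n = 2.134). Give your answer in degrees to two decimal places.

θ_B ≈ 56.86°

At Brewster's angle the reflected and refracted rays are perpendicular, which with Snell's law gives tan θ_B = n₂/n₁.
tan θ_B = n₂/n₁ = 2.134/1.393 = 1.5319. Taking the arctangent, θ_B = 56.86°.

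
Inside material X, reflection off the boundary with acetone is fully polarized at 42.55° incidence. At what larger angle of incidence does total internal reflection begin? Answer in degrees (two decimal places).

From Brewster, n₂/n₁ = tan θ_B = tan 42.55° = 0.9179.
Then sin θ_c = n₂/n₁ = 0.9179, so θ_c = arcsin 0.9179 = 66.63°.

θ_c ≈ 66.63°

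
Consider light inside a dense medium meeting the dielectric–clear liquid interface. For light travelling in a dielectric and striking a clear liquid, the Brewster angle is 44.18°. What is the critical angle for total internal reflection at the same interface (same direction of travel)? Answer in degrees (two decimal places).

tan θ_B = n₂/n₁ = tan 44.18° = 0.9718.
Total internal reflection: sin θ_c = n₂/n₁ = 0.9718.
θ_c = arcsin(0.9718) = 76.36°.

θ_c ≈ 76.36°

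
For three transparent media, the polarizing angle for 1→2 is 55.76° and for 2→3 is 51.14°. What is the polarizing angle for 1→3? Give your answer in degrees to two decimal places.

θ_B ≈ 61.26°

tan θ_B(1→2) = n₂/n₁ = tan 55.76° = 1.4692.
tan θ_B(2→3) = n₃/n₂ = tan 51.14° = 1.2411.
Multiplying, n₃/n₁ = 1.4692 × 1.2411 = 1.8235, and θ_B(1→3) = arctan 1.8235 = 61.26°.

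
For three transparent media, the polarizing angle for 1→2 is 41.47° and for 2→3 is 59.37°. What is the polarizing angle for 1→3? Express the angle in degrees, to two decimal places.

tan θ_B(1→2) = n₂/n₁ = tan 41.47° = 0.8838.
tan θ_B(2→3) = n₃/n₂ = tan 59.37° = 1.6889.
n₃/n₁ = 1.4926. Then tan θ_B(1→3) = n₃/n₁, so θ_B(1→3) = arctan(1.4926) = 56.18°.

θ_B ≈ 56.18°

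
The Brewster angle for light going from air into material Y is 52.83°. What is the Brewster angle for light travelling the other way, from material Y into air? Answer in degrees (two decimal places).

θ_B' ≈ 37.17°

tan θ_B' = n₁/n₂ = 1/tan θ_B, so θ_B' = 90° − θ_B.
θ_B' = 90° − 52.83° = 37.17°.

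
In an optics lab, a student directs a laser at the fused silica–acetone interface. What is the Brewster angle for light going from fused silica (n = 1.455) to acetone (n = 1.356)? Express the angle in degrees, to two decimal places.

The reflected p-component vanishes when tan θ_B = n₂/n₁.
Brewster's condition: tan θ_B = n₂/n₁ = 1.356/1.455 = 0.9320.
So θ_B = arctan 0.9320 = 42.98°.

θ_B ≈ 42.98°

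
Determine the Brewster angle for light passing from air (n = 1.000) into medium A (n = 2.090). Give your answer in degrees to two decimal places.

θ_B ≈ 64.43°

tan θ_B = n₂/n₁ = 2.090/1.000 = 2.0900. Taking the arctangent, θ_B = 64.43°.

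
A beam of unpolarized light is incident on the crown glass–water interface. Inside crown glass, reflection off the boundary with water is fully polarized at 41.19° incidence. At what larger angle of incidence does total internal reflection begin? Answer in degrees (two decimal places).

From Brewster, n₂/n₁ = tan θ_B = tan 41.19° = 0.8751.
Then sin θ_c = n₂/n₁ = 0.8751, so θ_c = arcsin 0.8751 = 61.06°.

θ_c ≈ 61.06°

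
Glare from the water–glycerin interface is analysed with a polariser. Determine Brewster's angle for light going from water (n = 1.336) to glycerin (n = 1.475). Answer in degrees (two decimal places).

θ_B ≈ 47.83°

tan θ_B = n₂/n₁ = 1.475/1.336 = 1.1040.
θ_B = arctan(1.1040) = 47.83°.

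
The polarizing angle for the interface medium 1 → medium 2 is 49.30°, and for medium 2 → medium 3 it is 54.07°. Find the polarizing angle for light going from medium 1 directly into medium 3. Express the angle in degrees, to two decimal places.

θ_B ≈ 58.06°

n₂/n₁ = tan 49.30° = 1.1626 and n₃/n₂ = tan 54.07° = 1.3799.
Multiplying, n₃/n₁ = 1.1626 × 1.3799 = 1.6043, and θ_B(1→3) = arctan 1.6043 = 58.06°.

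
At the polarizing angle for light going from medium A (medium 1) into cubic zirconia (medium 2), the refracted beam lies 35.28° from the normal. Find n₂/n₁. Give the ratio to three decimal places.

At Brewster incidence θ_B = 90° − θ_t = 90° − 35.28° = 54.72°.
tan θ_B = n₂/n₁, so n₂/n₁ = tan 54.72° = 1.413.

n₂/n₁ ≈ 1.413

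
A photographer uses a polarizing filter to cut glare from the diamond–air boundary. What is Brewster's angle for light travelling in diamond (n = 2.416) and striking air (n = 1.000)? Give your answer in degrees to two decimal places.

tan θ_B = n₂/n₁ = 1.000/2.416 = 0.4139.
θ_B = arctan(0.4139) = 22.49°.

θ_B ≈ 22.49°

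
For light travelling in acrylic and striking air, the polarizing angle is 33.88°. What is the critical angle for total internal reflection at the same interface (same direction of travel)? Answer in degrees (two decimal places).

From Brewster, n₂/n₁ = tan θ_B = tan 33.88° = 0.6715.
Then sin θ_c = n₂/n₁ = 0.6715, so θ_c = arcsin 0.6715 = 42.18°.

θ_c ≈ 42.18°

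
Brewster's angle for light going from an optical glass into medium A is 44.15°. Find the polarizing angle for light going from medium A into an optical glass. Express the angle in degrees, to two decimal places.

Reversing the direction swaps n₁ and n₂, so tan θ_B' = 1/tan θ_B and θ_B' = 90° − θ_B.
Hence θ_B' = 90° − 44.15° = 45.85°.

θ_B' ≈ 45.85°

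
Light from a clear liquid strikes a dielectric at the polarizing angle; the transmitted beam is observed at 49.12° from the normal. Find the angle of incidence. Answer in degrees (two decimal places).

Brewster's condition makes the reflected and refracted beams perpendicular: θ_B + θ_t = 90°.
So θ_B = 90° − θ_t = 90° − 49.12° = 40.88°.

θ_B ≈ 40.88°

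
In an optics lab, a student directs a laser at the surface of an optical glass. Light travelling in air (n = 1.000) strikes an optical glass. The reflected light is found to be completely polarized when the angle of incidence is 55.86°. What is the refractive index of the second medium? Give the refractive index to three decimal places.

n ≈ 1.475

Full polarization of the reflected beam means tan θ_B = n₂/n₁, where n₁ is the incident medium (air).
n₂ = n₁ tan θ_B = 1.000 × tan 55.86° = 1.475.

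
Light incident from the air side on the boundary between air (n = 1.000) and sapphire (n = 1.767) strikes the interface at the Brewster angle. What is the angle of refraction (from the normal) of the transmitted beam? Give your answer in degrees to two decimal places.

tan θ_B = n₂/n₁ = 1.767/1.000 = 1.7670, so θ_B = 60.49°.
At Brewster's angle the reflected and refracted rays are perpendicular, so θ_t = 90° − θ_B = 90° − 60.49° = 29.51°.

θ_t ≈ 29.51°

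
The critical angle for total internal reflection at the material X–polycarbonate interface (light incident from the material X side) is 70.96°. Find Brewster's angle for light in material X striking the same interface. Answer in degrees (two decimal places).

At the critical angle sin θ_c = n₂/n₁, giving n₂/n₁ = sin 70.96° = 0.9453.
Then tan θ_B = n₂/n₁ = 0.9453, so θ_B = arctan 0.9453 = 43.39°.

θ_B ≈ 43.39°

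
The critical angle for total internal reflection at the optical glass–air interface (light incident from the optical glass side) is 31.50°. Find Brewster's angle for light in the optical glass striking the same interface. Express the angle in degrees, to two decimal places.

θ_B ≈ 27.59°

At the critical angle sin θ_c = n₂/n₁, giving n₂/n₁ = sin 31.50° = 0.5225.
Then tan θ_B = n₂/n₁ = 0.5225, so θ_B = arctan 0.5225 = 27.59°.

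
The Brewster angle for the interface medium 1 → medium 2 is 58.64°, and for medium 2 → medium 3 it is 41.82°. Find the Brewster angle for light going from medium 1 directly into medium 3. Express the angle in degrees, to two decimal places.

θ_B ≈ 55.74°

Each Brewster angle gives a ratio: n₂/n₁ = tan 58.64° = 1.6408, n₃/n₂ = tan 41.82° = 0.8947.
So n₃/n₁ = (n₂/n₁)(n₃/n₂) = 1.6408 × 0.8947 = 1.4681.
θ_B(1→3) = arctan(1.4681) = 55.74°.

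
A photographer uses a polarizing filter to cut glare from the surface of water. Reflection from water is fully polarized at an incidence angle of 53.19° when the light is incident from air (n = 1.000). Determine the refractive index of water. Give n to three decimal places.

n ≈ 1.336

Full polarization of the reflected beam means tan θ_B = n₂/n₁, where n₁ is the incident medium (air).
n₂ = n₁ tan θ_B = 1.000 × tan 53.19° = 1.336.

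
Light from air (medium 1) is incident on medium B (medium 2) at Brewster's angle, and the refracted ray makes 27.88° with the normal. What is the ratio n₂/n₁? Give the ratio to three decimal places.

n₂/n₁ ≈ 1.890

θ_B + θ_t = 90°, so θ_B = 90° − 27.88° = 62.12°.
tan θ_B = n₂/n₁, so n₂/n₁ = tan 62.12° = 1.890.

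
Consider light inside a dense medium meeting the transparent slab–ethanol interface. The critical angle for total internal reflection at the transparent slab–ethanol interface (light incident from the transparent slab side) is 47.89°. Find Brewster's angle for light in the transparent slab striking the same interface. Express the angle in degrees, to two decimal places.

sin θ_c = n₂/n₁, so n₂/n₁ = sin 47.89° = 0.7419.
Brewster: tan θ_B = n₂/n₁ = 0.7419.
θ_B = arctan(0.7419) = 36.57°.

θ_B ≈ 36.57°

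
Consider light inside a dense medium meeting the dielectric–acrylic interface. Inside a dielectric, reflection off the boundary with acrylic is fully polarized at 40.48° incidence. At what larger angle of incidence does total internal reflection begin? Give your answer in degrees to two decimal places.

θ_c ≈ 58.59°

tan θ_B = n₂/n₁ = tan 40.48° = 0.8535.
Total internal reflection: sin θ_c = n₂/n₁ = 0.8535.
θ_c = arcsin(0.8535) = 58.59°.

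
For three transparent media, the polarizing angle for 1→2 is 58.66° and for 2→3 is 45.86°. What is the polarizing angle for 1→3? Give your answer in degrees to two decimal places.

θ_B ≈ 59.42°

Each Brewster angle gives a ratio: n₂/n₁ = tan 58.66° = 1.6421, n₃/n₂ = tan 45.86° = 1.0305.
So n₃/n₁ = (n₂/n₁)(n₃/n₂) = 1.6421 × 1.0305 = 1.6922.
θ_B(1→3) = arctan(1.6922) = 59.42°.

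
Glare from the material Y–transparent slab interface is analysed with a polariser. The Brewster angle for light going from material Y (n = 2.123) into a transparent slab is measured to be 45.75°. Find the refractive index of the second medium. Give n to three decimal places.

n ≈ 2.179

Full polarization of the reflected beam means tan θ_B = n₂/n₁, where n₁ is the incident medium (material Y).
n₂ = n₁ tan θ_B = 2.123 × tan 45.75° = 2.179.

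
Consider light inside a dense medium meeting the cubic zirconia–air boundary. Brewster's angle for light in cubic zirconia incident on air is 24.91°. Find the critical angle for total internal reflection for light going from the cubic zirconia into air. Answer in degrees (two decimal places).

From Brewster, n₂/n₁ = tan θ_B = tan 24.91° = 0.4644.
Then sin θ_c = n₂/n₁ = 0.4644, so θ_c = arcsin 0.4644 = 27.67°.

θ_c ≈ 27.67°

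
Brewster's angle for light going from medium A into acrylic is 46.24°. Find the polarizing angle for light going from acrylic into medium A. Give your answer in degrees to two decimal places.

tan θ_B' = n₁/n₂ = 1/tan θ_B, so θ_B' = 90° − θ_B.
θ_B' = 90° − 46.24° = 43.76°.

θ_B' ≈ 43.76°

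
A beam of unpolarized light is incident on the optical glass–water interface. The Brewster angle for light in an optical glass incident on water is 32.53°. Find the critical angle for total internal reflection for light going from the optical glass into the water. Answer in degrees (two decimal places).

θ_c ≈ 39.63°

From Brewster, n₂/n₁ = tan θ_B = tan 32.53° = 0.6378.
Then sin θ_c = n₂/n₁ = 0.6378, so θ_c = arcsin 0.6378 = 39.63°.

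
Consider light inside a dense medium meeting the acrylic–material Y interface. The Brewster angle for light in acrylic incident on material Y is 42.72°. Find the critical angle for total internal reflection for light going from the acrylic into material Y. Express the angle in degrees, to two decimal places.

θ_c ≈ 67.43°

n₂/n₁ = tan 42.72° = 0.9234; the critical angle satisfies sin θ_c = n₂/n₁.
θ_c = arcsin(0.9234) = 67.43°.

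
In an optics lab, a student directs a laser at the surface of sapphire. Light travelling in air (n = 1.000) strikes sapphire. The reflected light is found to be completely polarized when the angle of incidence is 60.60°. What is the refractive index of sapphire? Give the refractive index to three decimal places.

Brewster's law: tan θ_B = n₂/n₁ (light incident in air, refracted into sapphire).
n₂ = n₁ tan θ_B = 1.000 × tan 60.60° = 1.775.

n ≈ 1.775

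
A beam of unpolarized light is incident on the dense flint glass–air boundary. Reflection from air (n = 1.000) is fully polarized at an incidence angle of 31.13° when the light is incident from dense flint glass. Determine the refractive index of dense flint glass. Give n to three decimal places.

n ≈ 1.656

At Brewster's angle, tan θ_B = n₂/n₁ with n₁ on the incident side (dense flint glass) and n₂ on the transmitted side (air).
n₁ = n₂ / tan θ_B = 1.000 / tan 31.13° = 1.656.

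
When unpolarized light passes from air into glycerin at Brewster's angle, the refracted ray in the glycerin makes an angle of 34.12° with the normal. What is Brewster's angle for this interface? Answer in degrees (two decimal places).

Since the reflected and refracted rays are at right angles at the polarizing angle, θ_B + θ_t = 90°.
θ_B = 90° − 34.12° = 55.88°.

θ_B ≈ 55.88°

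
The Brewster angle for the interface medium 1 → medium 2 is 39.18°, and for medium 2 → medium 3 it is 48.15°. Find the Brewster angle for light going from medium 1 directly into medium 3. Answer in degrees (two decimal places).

θ_B ≈ 42.30°

n₂/n₁ = tan 39.18° = 0.8150 and n₃/n₂ = tan 48.15° = 1.1165.
So n₃/n₁ = (n₂/n₁)(n₃/n₂) = 0.8150 × 1.1165 = 0.9099.
θ_B(1→3) = arctan(0.9099) = 42.30°.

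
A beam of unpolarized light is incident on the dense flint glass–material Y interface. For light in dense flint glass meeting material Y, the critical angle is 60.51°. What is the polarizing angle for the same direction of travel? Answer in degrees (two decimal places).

sin θ_c = n₂/n₁, so n₂/n₁ = sin 60.51° = 0.8704.
Brewster: tan θ_B = n₂/n₁ = 0.8704.
θ_B = arctan(0.8704) = 41.04°.

θ_B ≈ 41.04°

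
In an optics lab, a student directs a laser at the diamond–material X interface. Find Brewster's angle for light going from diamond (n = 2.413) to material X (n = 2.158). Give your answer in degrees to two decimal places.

Brewster's condition: tan θ_B = n₂/n₁ = 2.158/2.413 = 0.8943.
So θ_B = arctan 0.8943 = 41.81°.

θ_B ≈ 41.81°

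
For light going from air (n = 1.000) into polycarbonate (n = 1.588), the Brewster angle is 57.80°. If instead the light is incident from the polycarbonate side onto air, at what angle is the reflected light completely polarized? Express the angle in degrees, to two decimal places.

θ_B' ≈ 32.20°

Reversing the direction swaps n₁ and n₂, so tan θ_B' = 1/tan θ_B and θ_B' = 90° − θ_B.
Hence θ_B' = 90° − 57.80° = 32.20°.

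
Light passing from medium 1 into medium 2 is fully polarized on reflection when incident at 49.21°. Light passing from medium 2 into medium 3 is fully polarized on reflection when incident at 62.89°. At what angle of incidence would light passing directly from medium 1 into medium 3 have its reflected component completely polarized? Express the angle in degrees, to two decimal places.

θ_B ≈ 66.17°

Each Brewster angle gives a ratio: n₂/n₁ = tan 49.21° = 1.1589, n₃/n₂ = tan 62.89° = 1.9533.
n₃/n₁ = 2.2638. Then tan θ_B(1→3) = n₃/n₁, so θ_B(1→3) = arctan(2.2638) = 66.17°.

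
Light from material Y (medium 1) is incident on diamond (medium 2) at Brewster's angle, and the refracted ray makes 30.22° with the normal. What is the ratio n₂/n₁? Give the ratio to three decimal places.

θ_B + θ_t = 90°, so θ_B = 90° − 30.22° = 59.78°.
Then n₂/n₁ = tan θ_B = tan 59.78° = 1.717.

n₂/n₁ ≈ 1.717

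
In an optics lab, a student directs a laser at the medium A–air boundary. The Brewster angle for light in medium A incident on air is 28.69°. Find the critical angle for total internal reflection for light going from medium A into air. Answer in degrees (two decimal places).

n₂/n₁ = tan 28.69° = 0.5473; the critical angle satisfies sin θ_c = n₂/n₁.
θ_c = arcsin(0.5473) = 33.18°.

θ_c ≈ 33.18°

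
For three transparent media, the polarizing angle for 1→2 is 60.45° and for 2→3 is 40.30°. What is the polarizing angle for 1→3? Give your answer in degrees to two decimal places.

θ_B ≈ 56.24°

tan θ_B(1→2) = n₂/n₁ = tan 60.45° = 1.7639.
tan θ_B(2→3) = n₃/n₂ = tan 40.30° = 0.8481.
Multiplying, n₃/n₁ = 1.7639 × 0.8481 = 1.4959, and θ_B(1→3) = arctan 1.4959 = 56.24°.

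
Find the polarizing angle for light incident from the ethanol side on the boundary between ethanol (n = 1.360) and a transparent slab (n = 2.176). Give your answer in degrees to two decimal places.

Brewster's condition: tan θ_B = n₂/n₁ = 2.176/1.360 = 1.6000.
θ_B = arctan(1.6000) = 57.99°.

θ_B ≈ 57.99°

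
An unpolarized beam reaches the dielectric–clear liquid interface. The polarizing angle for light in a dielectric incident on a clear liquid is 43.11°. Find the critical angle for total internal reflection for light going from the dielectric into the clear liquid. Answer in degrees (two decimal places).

θ_c ≈ 69.41°

n₂/n₁ = tan 43.11° = 0.9361; the critical angle satisfies sin θ_c = n₂/n₁.
θ_c = arcsin(0.9361) = 69.41°.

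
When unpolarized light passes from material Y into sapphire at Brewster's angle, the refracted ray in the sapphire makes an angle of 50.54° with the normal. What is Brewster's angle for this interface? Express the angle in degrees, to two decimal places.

Since the reflected and refracted rays are at right angles at the polarizing angle, θ_B + θ_t = 90°.
θ_B = 90° − 50.54° = 39.46°.

θ_B ≈ 39.46°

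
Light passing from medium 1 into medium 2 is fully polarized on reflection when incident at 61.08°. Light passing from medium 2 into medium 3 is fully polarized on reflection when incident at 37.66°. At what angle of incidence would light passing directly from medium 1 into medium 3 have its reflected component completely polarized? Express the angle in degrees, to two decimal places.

θ_B ≈ 54.40°

n₂/n₁ = tan 61.08° = 1.8100 and n₃/n₂ = tan 37.66° = 0.7718.
Multiplying, n₃/n₁ = 1.8100 × 0.7718 = 1.3969, and θ_B(1→3) = arctan 1.3969 = 54.40°.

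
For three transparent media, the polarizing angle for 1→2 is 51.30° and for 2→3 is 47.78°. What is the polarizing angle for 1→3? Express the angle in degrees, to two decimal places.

θ_B ≈ 53.98°

tan θ_B(1→2) = n₂/n₁ = tan 51.30° = 1.2482.
tan θ_B(2→3) = n₃/n₂ = tan 47.78° = 1.1021.
So n₃/n₁ = (n₂/n₁)(n₃/n₂) = 1.2482 × 1.1021 = 1.3756.
θ_B(1→3) = arctan(1.3756) = 53.98°.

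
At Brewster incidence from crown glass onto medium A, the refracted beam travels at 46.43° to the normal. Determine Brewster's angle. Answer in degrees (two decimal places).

θ_B ≈ 43.57°

At Brewster's angle the reflected and refracted rays are perpendicular, so θ_B + θ_t = 90°.
So θ_B = 90° − θ_t = 90° − 46.43° = 43.57°.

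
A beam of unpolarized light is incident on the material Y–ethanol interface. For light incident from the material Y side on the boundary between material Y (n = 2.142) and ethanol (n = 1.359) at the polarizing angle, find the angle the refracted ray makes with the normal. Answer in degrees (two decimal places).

θ_B = arctan(n₂/n₁) = arctan(1.359/2.142) = 32.39°.
The refracted ray is perpendicular to the reflected ray, so θ_t = 90° − θ_B = 57.61°.

θ_t ≈ 57.61°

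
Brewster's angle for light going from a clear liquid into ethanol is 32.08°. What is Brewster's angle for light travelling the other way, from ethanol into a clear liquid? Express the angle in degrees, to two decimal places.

θ_B' ≈ 57.92°

Reversing the direction swaps n₁ and n₂, so tan θ_B' = 1/tan θ_B and θ_B' = 90° − θ_B.
Hence θ_B' = 90° − 32.08° = 57.92°.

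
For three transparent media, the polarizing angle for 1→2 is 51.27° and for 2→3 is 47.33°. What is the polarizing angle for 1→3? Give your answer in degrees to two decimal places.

Each Brewster angle gives a ratio: n₂/n₁ = tan 51.27° = 1.2469, n₃/n₂ = tan 47.33° = 1.0848.
So n₃/n₁ = (n₂/n₁)(n₃/n₂) = 1.2469 × 1.0848 = 1.3526.
θ_B(1→3) = arctan(1.3526) = 53.52°.

θ_B ≈ 53.52°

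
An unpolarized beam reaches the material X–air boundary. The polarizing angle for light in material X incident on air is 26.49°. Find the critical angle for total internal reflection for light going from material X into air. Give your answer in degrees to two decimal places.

n₂/n₁ = tan 26.49° = 0.4984; the critical angle satisfies sin θ_c = n₂/n₁.
θ_c = arcsin(0.4984) = 29.89°.

θ_c ≈ 29.89°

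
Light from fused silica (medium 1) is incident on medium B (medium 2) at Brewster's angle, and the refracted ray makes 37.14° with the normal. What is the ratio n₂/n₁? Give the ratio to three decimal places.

θ_B + θ_t = 90°, so θ_B = 90° − 37.14° = 52.86°.
Then n₂/n₁ = tan θ_B = tan 52.86° = 1.320.

n₂/n₁ ≈ 1.320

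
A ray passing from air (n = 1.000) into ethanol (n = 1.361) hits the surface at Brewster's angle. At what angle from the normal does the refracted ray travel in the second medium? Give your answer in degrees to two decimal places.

tan θ_B = n₂/n₁ = 1.361/1.000 = 1.3610, so θ_B = 53.69°.
At Brewster's angle the reflected and refracted rays are perpendicular, so θ_t = 90° − θ_B = 90° − 53.69° = 36.31°.

θ_t ≈ 36.31°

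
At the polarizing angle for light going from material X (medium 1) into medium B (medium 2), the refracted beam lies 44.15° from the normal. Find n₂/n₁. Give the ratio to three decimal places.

At Brewster incidence θ_B = 90° − θ_t = 90° − 44.15° = 45.85°.
Then n₂/n₁ = tan θ_B = tan 45.85° = 1.030.

n₂/n₁ ≈ 1.030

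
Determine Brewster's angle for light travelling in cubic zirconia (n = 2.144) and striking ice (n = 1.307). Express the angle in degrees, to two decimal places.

θ_B ≈ 31.37°

Here n₂/n₁ = 1.307/2.144 = 0.6096, and Brewster's law gives tan θ_B = n₂/n₁.
θ_B = arctan(0.6096) = 31.37°.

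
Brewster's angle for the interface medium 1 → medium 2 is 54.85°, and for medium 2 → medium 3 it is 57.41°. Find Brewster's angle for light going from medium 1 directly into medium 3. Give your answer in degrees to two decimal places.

tan θ_B(1→2) = n₂/n₁ = tan 54.85° = 1.4202.
tan θ_B(2→3) = n₃/n₂ = tan 57.41° = 1.5643.
n₃/n₁ = 2.2216. Then tan θ_B(1→3) = n₃/n₁, so θ_B(1→3) = arctan(2.2216) = 65.77°.

θ_B ≈ 65.77°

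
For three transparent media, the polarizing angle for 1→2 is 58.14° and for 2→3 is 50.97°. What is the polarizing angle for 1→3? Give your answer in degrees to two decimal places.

Each Brewster angle gives a ratio: n₂/n₁ = tan 58.14° = 1.6091, n₃/n₂ = tan 50.97° = 1.2336.
Multiplying, n₃/n₁ = 1.6091 × 1.2336 = 1.9849, and θ_B(1→3) = arctan 1.9849 = 63.26°.

θ_B ≈ 63.26°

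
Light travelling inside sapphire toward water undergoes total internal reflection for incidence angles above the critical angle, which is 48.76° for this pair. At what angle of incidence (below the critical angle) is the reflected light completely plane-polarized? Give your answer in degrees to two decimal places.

θ_B ≈ 36.94°

n₂/n₁ = sin θ_c = sin 48.76° = 0.7520.
tan θ_B equals the same ratio, so θ_B = arctan(0.7520) = 36.94°.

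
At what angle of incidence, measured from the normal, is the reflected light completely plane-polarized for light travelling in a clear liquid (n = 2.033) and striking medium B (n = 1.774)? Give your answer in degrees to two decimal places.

θ_B ≈ 41.11°

Here n₂/n₁ = 1.774/2.033 = 0.8726, and Brewster's law gives tan θ_B = n₂/n₁.
θ_B = arctan(0.8726) = 41.11°.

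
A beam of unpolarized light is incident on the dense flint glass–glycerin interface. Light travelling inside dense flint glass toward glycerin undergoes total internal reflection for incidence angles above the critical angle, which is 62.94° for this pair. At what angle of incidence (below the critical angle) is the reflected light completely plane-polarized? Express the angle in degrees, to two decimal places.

n₂/n₁ = sin θ_c = sin 62.94° = 0.8905.
tan θ_B equals the same ratio, so θ_B = arctan(0.8905) = 41.69°.

θ_B ≈ 41.69°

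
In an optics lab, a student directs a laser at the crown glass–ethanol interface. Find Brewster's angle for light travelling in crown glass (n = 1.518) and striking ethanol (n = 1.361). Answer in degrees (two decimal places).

θ_B ≈ 41.88°

tan θ_B = n₂/n₁ = 1.361/1.518 = 0.8966.
So θ_B = arctan 0.8966 = 41.88°.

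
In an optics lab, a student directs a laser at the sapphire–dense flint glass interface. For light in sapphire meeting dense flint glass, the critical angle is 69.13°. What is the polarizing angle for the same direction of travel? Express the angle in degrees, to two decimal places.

θ_B ≈ 43.06°

sin θ_c = n₂/n₁, so n₂/n₁ = sin 69.13° = 0.9344.
Brewster: tan θ_B = n₂/n₁ = 0.9344.
θ_B = arctan(0.9344) = 43.06°.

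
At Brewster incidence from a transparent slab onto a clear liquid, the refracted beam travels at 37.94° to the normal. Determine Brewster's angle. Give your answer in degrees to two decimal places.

θ_B ≈ 52.06°

Since the reflected and refracted rays are at right angles at the polarizing angle, θ_B + θ_t = 90°.
So θ_B = 90° − θ_t = 90° − 37.94° = 52.06°.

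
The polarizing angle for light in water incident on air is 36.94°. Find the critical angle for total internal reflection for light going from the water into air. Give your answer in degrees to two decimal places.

tan θ_B = n₂/n₁ = tan 36.94° = 0.7519.
Total internal reflection: sin θ_c = n₂/n₁ = 0.7519.
θ_c = arcsin(0.7519) = 48.76°.

θ_c ≈ 48.76°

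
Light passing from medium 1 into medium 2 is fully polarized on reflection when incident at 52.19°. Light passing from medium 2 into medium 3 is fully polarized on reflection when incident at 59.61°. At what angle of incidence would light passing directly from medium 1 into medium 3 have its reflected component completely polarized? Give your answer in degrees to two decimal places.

θ_B ≈ 65.53°

n₂/n₁ = tan 52.19° = 1.2887 and n₃/n₂ = tan 59.61° = 1.7051.
n₃/n₁ = 2.1975. Then tan θ_B(1→3) = n₃/n₁, so θ_B(1→3) = arctan(2.1975) = 65.53°.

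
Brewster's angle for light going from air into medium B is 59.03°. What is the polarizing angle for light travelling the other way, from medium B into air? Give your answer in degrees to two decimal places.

θ_B' ≈ 30.97°

tan θ_B' = n₁/n₂ = 1/tan θ_B, so θ_B' = 90° − θ_B.
θ_B' = 90° − 59.03° = 30.97°.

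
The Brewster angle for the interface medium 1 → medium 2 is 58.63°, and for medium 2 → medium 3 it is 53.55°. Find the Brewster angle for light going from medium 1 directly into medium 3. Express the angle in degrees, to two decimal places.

θ_B ≈ 65.76°

n₂/n₁ = tan 58.63° = 1.6402 and n₃/n₂ = tan 53.55° = 1.3539.
Multiplying, n₃/n₁ = 1.6402 × 1.3539 = 2.2206, and θ_B(1→3) = arctan 2.2206 = 65.76°.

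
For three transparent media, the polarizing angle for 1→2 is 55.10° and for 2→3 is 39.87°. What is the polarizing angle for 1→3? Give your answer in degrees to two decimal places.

n₂/n₁ = tan 55.10° = 1.4335 and n₃/n₂ = tan 39.87° = 0.8352.
Multiplying, n₃/n₁ = 1.4335 × 0.8352 = 1.1973, and θ_B(1→3) = arctan 1.1973 = 50.13°.

θ_B ≈ 50.13°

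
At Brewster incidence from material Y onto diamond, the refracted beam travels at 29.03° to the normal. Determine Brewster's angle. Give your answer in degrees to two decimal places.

θ_B ≈ 60.97°

At Brewster's angle the reflected and refracted rays are perpendicular, so θ_B + θ_t = 90°.
θ_B = 90° − 29.03° = 60.97°.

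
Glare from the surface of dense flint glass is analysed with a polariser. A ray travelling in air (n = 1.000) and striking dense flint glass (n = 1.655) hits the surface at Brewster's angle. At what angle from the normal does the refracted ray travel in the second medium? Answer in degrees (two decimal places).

tan θ_B = n₂/n₁ = 1.655/1.000 = 1.6550, so θ_B = 58.86°.
Since θ_B + θ_t = 90° at Brewster incidence, θ_t = 90° − 58.86° = 31.14°.

θ_t ≈ 31.14°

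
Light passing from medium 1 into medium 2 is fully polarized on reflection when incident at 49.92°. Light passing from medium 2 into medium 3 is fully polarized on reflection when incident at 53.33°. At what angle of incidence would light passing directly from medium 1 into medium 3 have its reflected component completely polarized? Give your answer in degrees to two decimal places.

θ_B ≈ 57.93°

tan θ_B(1→2) = n₂/n₁ = tan 49.92° = 1.1884.
tan θ_B(2→3) = n₃/n₂ = tan 53.33° = 1.3431.
So n₃/n₁ = (n₂/n₁)(n₃/n₂) = 1.1884 × 1.3431 = 1.5961.
θ_B(1→3) = arctan(1.5961) = 57.93°.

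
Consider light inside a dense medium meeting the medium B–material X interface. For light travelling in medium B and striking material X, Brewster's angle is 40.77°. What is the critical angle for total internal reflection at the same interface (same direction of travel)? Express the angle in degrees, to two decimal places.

n₂/n₁ = tan 40.77° = 0.8623; the critical angle satisfies sin θ_c = n₂/n₁.
θ_c = arcsin(0.8623) = 59.57°.

θ_c ≈ 59.57°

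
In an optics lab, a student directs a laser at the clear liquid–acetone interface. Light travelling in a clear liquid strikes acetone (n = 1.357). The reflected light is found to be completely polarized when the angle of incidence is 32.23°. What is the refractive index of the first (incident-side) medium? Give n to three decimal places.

Brewster's law: tan θ_B = n₂/n₁ (light incident in a clear liquid, refracted into acetone).
n₁ = n₂ / tan θ_B = 1.357 / tan 32.23° = 2.152.

n ≈ 2.152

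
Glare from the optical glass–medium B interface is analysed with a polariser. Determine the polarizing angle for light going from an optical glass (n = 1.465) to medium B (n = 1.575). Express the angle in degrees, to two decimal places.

θ_B ≈ 47.07°

The reflected p-component vanishes when tan θ_B = n₂/n₁.
tan θ_B = n₂/n₁ = 1.575/1.465 = 1.0751. Taking the arctangent, θ_B = 47.07°.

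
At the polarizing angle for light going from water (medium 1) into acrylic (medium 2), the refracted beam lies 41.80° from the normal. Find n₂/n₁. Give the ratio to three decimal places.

n₂/n₁ ≈ 1.118

θ_B + θ_t = 90°, so θ_B = 90° − 41.80° = 48.20°.
tan θ_B = n₂/n₁, so n₂/n₁ = tan 48.20° = 1.118.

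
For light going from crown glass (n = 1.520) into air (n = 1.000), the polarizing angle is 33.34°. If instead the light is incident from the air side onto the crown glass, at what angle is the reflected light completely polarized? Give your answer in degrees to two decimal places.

θ_B' ≈ 56.66°

The two Brewster angles are complementary: θ_B' = 90° − θ_B = 90° − 33.34° = 56.66°.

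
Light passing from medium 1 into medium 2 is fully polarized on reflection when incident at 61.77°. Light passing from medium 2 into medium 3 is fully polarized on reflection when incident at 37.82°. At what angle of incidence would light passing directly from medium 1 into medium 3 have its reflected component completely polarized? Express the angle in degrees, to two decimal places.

n₂/n₁ = tan 61.77° = 1.8626 and n₃/n₂ = tan 37.82° = 0.7762.
n₃/n₁ = 1.4459. Then tan θ_B(1→3) = n₃/n₁, so θ_B(1→3) = arctan(1.4459) = 55.33°.

θ_B ≈ 55.33°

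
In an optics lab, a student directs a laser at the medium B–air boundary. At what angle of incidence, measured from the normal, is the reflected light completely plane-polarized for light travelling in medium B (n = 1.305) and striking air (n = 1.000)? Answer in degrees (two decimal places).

θ_B ≈ 37.46°

At Brewster's angle the reflected and refracted rays are perpendicular, which with Snell's law gives tan θ_B = n₂/n₁.
tan θ_B = n₂/n₁ = 1.000/1.305 = 0.7663. Taking the arctangent, θ_B = 37.46°.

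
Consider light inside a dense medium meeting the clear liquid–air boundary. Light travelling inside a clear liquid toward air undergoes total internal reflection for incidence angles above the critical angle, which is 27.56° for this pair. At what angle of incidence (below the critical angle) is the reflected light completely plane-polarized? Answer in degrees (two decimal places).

θ_B ≈ 24.83°

n₂/n₁ = sin θ_c = sin 27.56° = 0.4627.
tan θ_B equals the same ratio, so θ_B = arctan(0.4627) = 24.83°.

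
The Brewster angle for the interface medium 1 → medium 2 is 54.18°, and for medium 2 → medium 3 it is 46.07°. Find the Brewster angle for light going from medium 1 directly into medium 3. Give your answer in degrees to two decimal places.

Each Brewster angle gives a ratio: n₂/n₁ = tan 54.18° = 1.3855, n₃/n₂ = tan 46.07° = 1.0381.
n₃/n₁ = 1.4383. Then tan θ_B(1→3) = n₃/n₁, so θ_B(1→3) = arctan(1.4383) = 55.19°.

θ_B ≈ 55.19°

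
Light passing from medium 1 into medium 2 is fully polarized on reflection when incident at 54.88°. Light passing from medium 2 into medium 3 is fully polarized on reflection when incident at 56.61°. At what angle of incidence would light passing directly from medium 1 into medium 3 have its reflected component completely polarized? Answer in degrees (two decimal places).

θ_B ≈ 65.13°

Each Brewster angle gives a ratio: n₂/n₁ = tan 54.88° = 1.4218, n₃/n₂ = tan 56.61° = 1.5172.
So n₃/n₁ = (n₂/n₁)(n₃/n₂) = 1.4218 × 1.5172 = 2.1571.
θ_B(1→3) = arctan(2.1571) = 65.13°.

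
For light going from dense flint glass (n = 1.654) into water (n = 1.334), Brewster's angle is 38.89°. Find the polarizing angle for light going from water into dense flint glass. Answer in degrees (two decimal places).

θ_B' ≈ 51.11°

The two Brewster angles are complementary: θ_B' = 90° − θ_B = 90° − 38.89° = 51.11°.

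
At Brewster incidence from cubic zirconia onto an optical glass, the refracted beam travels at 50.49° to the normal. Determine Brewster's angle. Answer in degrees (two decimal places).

At Brewster's angle the reflected and refracted rays are perpendicular, so θ_B + θ_t = 90°.
So θ_B = 90° − θ_t = 90° − 50.49° = 39.51°.

θ_B ≈ 39.51°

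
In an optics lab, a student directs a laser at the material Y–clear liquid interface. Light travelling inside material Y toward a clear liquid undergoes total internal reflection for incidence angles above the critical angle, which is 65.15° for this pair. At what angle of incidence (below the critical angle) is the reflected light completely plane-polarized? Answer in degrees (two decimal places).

θ_B ≈ 42.22°

n₂/n₁ = sin θ_c = sin 65.15° = 0.9074.
tan θ_B equals the same ratio, so θ_B = arctan(0.9074) = 42.22°.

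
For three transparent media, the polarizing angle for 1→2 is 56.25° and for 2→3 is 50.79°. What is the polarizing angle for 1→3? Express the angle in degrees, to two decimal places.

θ_B ≈ 61.40°

tan θ_B(1→2) = n₂/n₁ = tan 56.25° = 1.4966.
tan θ_B(2→3) = n₃/n₂ = tan 50.79° = 1.2257.
n₃/n₁ = 1.8344. Then tan θ_B(1→3) = n₃/n₁, so θ_B(1→3) = arctan(1.8344) = 61.40°.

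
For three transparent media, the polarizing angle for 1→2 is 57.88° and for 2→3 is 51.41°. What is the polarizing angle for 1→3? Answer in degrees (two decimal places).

θ_B ≈ 63.39°

tan θ_B(1→2) = n₂/n₁ = tan 57.88° = 1.5929.
tan θ_B(2→3) = n₃/n₂ = tan 51.41° = 1.2531.
Multiplying, n₃/n₁ = 1.5929 × 1.2531 = 1.9961, and θ_B(1→3) = arctan 1.9961 = 63.39°.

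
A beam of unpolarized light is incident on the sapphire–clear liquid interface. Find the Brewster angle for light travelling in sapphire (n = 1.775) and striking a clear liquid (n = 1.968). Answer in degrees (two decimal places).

θ_B ≈ 47.95°

tan θ_B = n₂/n₁ = 1.968/1.775 = 1.1087. Taking the arctangent, θ_B = 47.95°.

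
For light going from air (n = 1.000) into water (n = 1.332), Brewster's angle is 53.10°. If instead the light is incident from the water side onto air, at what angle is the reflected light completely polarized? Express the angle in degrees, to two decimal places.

Reversing the direction swaps n₁ and n₂, so tan θ_B' = 1/tan θ_B and θ_B' = 90° − θ_B.
Hence θ_B' = 90° − 53.10° = 36.90°.

θ_B' ≈ 36.90°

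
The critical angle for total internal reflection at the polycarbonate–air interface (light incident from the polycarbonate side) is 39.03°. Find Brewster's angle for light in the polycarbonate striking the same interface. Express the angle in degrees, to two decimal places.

sin θ_c = n₂/n₁, so n₂/n₁ = sin 39.03° = 0.6297.
Brewster: tan θ_B = n₂/n₁ = 0.6297.
θ_B = arctan(0.6297) = 32.20°.

θ_B ≈ 32.20°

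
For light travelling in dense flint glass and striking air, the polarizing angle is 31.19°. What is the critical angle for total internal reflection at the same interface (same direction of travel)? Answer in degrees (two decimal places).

θ_c ≈ 37.26°

n₂/n₁ = tan 31.19° = 0.6054; the critical angle satisfies sin θ_c = n₂/n₁.
θ_c = arcsin(0.6054) = 37.26°.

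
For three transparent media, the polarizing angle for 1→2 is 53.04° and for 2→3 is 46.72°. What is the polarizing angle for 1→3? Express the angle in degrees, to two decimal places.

Each Brewster angle gives a ratio: n₂/n₁ = tan 53.04° = 1.3290, n₃/n₂ = tan 46.72° = 1.0619.
n₃/n₁ = 1.4113. Then tan θ_B(1→3) = n₃/n₁, so θ_B(1→3) = arctan(1.4113) = 54.68°.

θ_B ≈ 54.68°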